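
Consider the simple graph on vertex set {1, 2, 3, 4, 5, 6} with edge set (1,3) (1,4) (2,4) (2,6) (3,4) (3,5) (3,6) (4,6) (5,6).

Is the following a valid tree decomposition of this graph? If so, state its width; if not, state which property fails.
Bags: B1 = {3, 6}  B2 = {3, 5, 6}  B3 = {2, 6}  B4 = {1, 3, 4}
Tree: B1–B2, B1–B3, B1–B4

No — edge (4,6) lies in no bag.

A tree decomposition must satisfy three properties: every vertex lies in some bag; for every edge, both endpoints lie together in some bag; and for every vertex, the bags containing it form a connected subtree. Here edge (4,6) lies in no bag, so the decomposition is invalid.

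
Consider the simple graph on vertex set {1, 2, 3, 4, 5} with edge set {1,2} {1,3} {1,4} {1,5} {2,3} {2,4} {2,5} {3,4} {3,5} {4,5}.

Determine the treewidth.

A width-4 tree decomposition is:
Bags: B1 = {1, 2, 3, 4, 5}
Tree: (single bag)
With just one bag of size 5, the width is 5 − 1 = 4, so tw(G) ≤ 4. Conversely, {1, 2, 3, 4, 5} is a clique of size 5, and the vertices of any clique must share a bag in every tree decomposition; so some bag has ≥ 5 vertices and tw(G) ≥ 4. The upper and lower bounds meet at 4, so that is the treewidth.

4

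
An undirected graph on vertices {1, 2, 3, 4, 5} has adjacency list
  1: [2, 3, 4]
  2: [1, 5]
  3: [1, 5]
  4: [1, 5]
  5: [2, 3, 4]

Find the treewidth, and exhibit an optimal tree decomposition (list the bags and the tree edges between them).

Each bag holds 3 vertices, so the decomposition has width 2, which upper-bounds the treewidth. The edges 1–3–5–4–1 form a cycle, so G is not a tree and its treewidth is at least 2. Therefore the treewidth is 2.

Treewidth 2.
Bags: B1 = {1, 3, 5}  B2 = {1, 4, 5}  B3 = {1, 2, 5}
Tree: B1–B2, B2–B3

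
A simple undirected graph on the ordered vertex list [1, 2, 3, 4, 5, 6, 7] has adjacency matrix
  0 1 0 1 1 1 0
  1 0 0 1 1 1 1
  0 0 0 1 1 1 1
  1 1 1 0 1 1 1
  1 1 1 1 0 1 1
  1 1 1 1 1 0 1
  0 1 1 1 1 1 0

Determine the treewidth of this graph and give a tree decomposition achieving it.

Treewidth 4.
Bags: B1 = {3, 4, 5, 6, 7}  B2 = {2, 4, 5, 6, 7}  B3 = {1, 2, 4, 5, 6}
Tree: B1–B2, B2–B3

Each bag holds 5 vertices, so the decomposition has width 4, which upper-bounds the treewidth. On the other hand G contains the 5-clique {1, 2, 4, 5, 6}. A clique must lie in a single bag of any decomposition, so no decomposition can have width below 4. Combining the bounds, tw(G) = 4.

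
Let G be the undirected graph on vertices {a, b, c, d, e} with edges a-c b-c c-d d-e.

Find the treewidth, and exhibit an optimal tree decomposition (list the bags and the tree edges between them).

Each bag holds 2 vertices, so the decomposition has width 1, which upper-bounds the treewidth. Any graph with an edge has treewidth ≥ 1, and G has the edge c–b. Therefore the treewidth is 1.

Treewidth 1.
One optimal decomposition is:
Bags: B1 = {b, c}  B2 = {c, d}  B3 = {a, c}  B4 = {d, e}
Tree: B1–B2, B1–B3, B2–B4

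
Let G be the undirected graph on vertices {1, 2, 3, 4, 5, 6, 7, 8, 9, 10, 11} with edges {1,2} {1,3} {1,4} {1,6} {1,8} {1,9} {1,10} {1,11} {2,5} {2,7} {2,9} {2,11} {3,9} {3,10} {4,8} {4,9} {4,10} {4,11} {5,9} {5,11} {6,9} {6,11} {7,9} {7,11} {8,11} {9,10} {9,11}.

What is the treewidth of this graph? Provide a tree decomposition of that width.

Treewidth 3.
One optimal decomposition is:
Bags: B1 = {1, 2, 9, 11}  B2 = {1, 4, 9, 11}  B3 = {2, 5, 9, 11}  B4 = {1, 6, 9, 11}  B5 = {1, 4, 9, 10}  B6 = {1, 3, 9, 10}  B7 = {2, 7, 9, 11}  B8 = {1, 4, 8, 11}
Tree: B1–B2, B1–B3, B2–B4, B2–B5, B5–B6, B3–B7, B2–B8

Every bag has size at most 4, so the width is 4 − 1 = 3 and tw(G) ≤ 3. On the other hand G contains the 4-clique {1, 4, 8, 11}. A clique must lie in a single bag of any decomposition, so no decomposition can have width below 3. The upper and lower bounds meet at 3, so that is the treewidth.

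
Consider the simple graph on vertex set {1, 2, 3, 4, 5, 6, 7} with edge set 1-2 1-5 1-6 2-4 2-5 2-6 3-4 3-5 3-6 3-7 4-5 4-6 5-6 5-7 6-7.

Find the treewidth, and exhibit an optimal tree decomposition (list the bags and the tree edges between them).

Treewidth 3.
One such decomposition:
Bags: B1 = {2, 4, 5, 6}  B2 = {3, 4, 5, 6}  B3 = {3, 5, 6, 7}  B4 = {1, 2, 5, 6}
Tree: B1–B2, B2–B3, B1–B4

The largest bag has 4 vertices, giving width 3; this decomposition certifies tw(G) ≤ 3. For the lower bound, the 4 vertices {1, 2, 5, 6} are pairwise adjacent, and any tree decomposition puts a clique entirely inside one bag — forcing width ≥ 3. Combining the bounds, tw(G) = 3.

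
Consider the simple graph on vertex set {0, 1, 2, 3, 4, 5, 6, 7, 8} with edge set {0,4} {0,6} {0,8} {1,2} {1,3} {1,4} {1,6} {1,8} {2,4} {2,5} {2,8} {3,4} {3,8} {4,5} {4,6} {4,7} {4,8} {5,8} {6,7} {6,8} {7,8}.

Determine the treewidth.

A width-3 tree decomposition is:
Bags: B1 = {1, 2, 4, 8}  B2 = {2, 4, 5, 8}  B3 = {1, 4, 6, 8}  B4 = {0, 4, 6, 8}  B5 = {1, 3, 4, 8}  B6 = {4, 6, 7, 8}
Tree: B1–B2, B1–B3, B3–B4, B3–B5, B3–B6
Every bag has size at most 4, so the width is 4 − 1 = 3 and tw(G) ≤ 3. Conversely, {0, 4, 6, 8} is a clique of size 4, and the vertices of any clique must share a bag in every tree decomposition; so some bag has ≥ 4 vertices and tw(G) ≥ 3. Hence tw(G) = 3 exactly.

3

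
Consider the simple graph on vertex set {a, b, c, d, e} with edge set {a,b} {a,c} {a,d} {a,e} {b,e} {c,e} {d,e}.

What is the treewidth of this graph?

2

A width-2 tree decomposition is:
Bags: B1 = {a, b, e}  B2 = {a, c, e}  B3 = {a, d, e}
Tree: B1–B2, B2–B3
Every bag has size at most 3, so the width is 3 − 1 = 2 and tw(G) ≤ 2. On the other hand G contains the 3-clique {a, d, e}. A clique must lie in a single bag of any decomposition, so no decomposition can have width below 2. Therefore the treewidth is 2.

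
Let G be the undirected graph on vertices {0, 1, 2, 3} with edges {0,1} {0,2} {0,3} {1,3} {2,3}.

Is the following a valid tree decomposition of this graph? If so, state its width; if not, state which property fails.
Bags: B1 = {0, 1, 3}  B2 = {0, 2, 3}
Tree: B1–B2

Every vertex of G appears in some bag (union = {0, 1, 2, 3}); every edge is covered by a bag; and for each vertex v the set of bags containing v is connected in the bag tree. The decomposition is therefore valid. The largest bag has 3 vertices, so the width is 2.

Yes; width 2.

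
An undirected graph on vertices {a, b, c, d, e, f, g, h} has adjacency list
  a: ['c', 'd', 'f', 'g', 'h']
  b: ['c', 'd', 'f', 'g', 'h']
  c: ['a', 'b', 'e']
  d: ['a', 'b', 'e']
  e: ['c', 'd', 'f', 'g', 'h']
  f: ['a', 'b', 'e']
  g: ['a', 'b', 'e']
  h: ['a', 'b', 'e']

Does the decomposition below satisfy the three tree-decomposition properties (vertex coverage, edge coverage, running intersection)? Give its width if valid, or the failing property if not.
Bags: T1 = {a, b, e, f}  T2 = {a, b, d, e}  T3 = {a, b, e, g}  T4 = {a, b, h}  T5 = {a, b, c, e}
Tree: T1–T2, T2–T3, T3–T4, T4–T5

A tree decomposition must satisfy three properties: every vertex lies in some bag; for every edge, both endpoints lie together in some bag; and for every vertex, the bags containing it form a connected subtree. Here edge (e,h) lies in no bag, so the decomposition is invalid.

No — edge (e,h) lies in no bag.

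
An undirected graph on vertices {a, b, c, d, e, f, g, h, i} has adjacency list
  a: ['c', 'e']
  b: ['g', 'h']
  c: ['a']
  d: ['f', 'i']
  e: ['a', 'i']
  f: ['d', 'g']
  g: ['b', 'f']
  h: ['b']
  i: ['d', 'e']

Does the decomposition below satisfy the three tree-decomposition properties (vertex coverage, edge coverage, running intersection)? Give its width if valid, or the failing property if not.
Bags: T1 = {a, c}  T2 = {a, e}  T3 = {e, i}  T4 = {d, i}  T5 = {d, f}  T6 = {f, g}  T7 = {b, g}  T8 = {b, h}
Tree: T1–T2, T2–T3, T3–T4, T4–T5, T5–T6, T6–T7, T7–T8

Checking the three conditions: (i) the bags cover all of {a, b, c, d, e, f, g, h, i}; (ii) for each edge, some bag contains both endpoints; (iii) the bags containing any fixed vertex form a subtree. All hold, so the decomposition is valid with width 2 − 1 = 1.

Yes; width 1.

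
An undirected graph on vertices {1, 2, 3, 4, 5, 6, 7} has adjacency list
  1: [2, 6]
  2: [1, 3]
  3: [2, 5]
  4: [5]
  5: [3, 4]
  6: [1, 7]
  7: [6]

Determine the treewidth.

A width-1 tree decomposition is:
Bags: B1 = {6, 7}  B2 = {1, 6}  B3 = {1, 2}  B4 = {2, 3}  B5 = {3, 5}  B6 = {4, 5}
Tree: B1–B2, B2–B3, B3–B4, B4–B5, B5–B6
The largest bag has 2 vertices, giving width 1; this decomposition certifies tw(G) ≤ 1. G has an edge, so its treewidth is at least 1. Combining the bounds, tw(G) = 1.

1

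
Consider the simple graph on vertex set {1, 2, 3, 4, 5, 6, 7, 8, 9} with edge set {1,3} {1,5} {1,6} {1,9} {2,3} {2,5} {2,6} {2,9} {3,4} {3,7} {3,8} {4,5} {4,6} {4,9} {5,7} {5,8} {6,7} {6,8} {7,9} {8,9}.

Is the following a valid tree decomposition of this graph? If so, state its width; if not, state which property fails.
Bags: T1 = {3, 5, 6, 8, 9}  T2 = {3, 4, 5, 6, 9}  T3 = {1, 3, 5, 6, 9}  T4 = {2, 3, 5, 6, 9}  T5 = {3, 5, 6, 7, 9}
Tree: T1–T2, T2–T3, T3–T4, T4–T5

Vertex coverage: the bags together contain {1, 2, 3, 4, 5, 6, 7, 8, 9}, the full vertex set. Edge coverage: each edge of G has both endpoints in at least one bag. Running intersection: for every vertex, the bags containing it form a connected subtree. All three properties hold, so this is a valid tree decomposition of width max|bag| − 1 = 4, and hence tw(G) ≤ 4.

Yes; width 4.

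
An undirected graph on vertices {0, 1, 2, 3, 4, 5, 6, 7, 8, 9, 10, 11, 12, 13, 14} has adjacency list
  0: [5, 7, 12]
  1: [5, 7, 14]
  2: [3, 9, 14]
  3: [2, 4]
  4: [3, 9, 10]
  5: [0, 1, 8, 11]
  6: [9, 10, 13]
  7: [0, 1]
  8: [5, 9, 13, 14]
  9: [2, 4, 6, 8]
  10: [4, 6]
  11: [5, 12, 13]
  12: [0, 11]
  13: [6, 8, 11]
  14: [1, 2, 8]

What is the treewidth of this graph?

A width-3 tree decomposition is:
Bags: B1 = {0, 7, 11, 12}  B2 = {0, 5, 7, 11}  B3 = {1, 5, 7, 11}  B4 = {1, 5, 11, 13}  B5 = {1, 5, 8, 13}  B6 = {1, 8, 13, 14}  B7 = {6, 8, 13, 14}  B8 = {6, 8, 9, 14}  B9 = {2, 6, 9, 14}  B10 = {2, 6, 9, 10}  B11 = {2, 4, 9, 10}  B12 = {2, 3, 4, 10}
Tree: B1–B2, B2–B3, B3–B4, B4–B5, B5–B6, B6–B7, B7–B8, B8–B9, B9–B10, B10–B11, B11–B12
The largest bag has 4 vertices, giving width 3; this decomposition certifies tw(G) ≤ 3. For the lower bound: the 4 vertex sets {0,7,12}, {11}, {5}, {1,8,13,14} are disjoint, each induces a connected subgraph, and every pair is joined by at least one edge of G. Contracting each set to a single vertex therefore yields K_{4} as a minor, and since treewidth is minor-monotone, tw(G) ≥ tw(K_{4}) = 3. Combining the bounds, tw(G) = 3.

3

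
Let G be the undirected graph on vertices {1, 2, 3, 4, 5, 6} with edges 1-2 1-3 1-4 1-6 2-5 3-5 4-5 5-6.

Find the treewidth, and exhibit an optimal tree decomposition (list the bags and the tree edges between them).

Every bag has size at most 3, so the width is 3 − 1 = 2 and tw(G) ≤ 2. Since 6–1–2–5–6 is a cycle in G, G is not acyclic. Forests are exactly the graphs of treewidth ≤ 1, so tw(G) ≥ 2. The upper and lower bounds meet at 2, so that is the treewidth.

Treewidth 2.
Bags: B1 = {1, 5, 6}  B2 = {1, 2, 5}  B3 = {1, 4, 5}  B4 = {1, 3, 5}
Tree: B1–B2, B2–B3, B3–B4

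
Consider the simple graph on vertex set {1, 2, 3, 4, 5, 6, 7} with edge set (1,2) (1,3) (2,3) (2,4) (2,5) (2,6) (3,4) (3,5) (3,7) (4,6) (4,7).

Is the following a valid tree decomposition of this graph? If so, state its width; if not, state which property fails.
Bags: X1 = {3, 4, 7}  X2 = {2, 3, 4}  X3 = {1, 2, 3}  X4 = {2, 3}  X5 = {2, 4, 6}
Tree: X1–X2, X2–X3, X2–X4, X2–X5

No — vertex 5 appears in no bag.

A tree decomposition must satisfy three properties: every vertex lies in some bag; for every edge, both endpoints lie together in some bag; and for every vertex, the bags containing it form a connected subtree. Here vertex 5 appears in no bag, so the decomposition is invalid.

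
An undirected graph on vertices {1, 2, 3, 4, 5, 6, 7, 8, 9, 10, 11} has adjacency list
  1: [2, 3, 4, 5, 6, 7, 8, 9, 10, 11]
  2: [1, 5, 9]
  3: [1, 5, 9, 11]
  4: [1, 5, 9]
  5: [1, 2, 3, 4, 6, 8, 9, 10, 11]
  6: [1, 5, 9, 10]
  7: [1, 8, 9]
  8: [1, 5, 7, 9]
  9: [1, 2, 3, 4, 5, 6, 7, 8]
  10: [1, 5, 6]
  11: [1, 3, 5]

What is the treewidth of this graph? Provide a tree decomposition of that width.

Treewidth 3.
One such decomposition:
Bags: B1 = {1, 3, 5, 9}  B2 = {1, 2, 5, 9}  B3 = {1, 3, 5, 11}  B4 = {1, 5, 8, 9}  B5 = {1, 4, 5, 9}  B6 = {1, 7, 8, 9}  B7 = {1, 5, 6, 9}  B8 = {1, 5, 6, 10}
Tree: B1–B2, B1–B3, B2–B4, B1–B5, B4–B6, B1–B7, B7–B8

Each bag holds 4 vertices, so the decomposition has width 3, which upper-bounds the treewidth. On the other hand G contains the 4-clique {1, 2, 5, 9}. A clique must lie in a single bag of any decomposition, so no decomposition can have width below 3. Combining the bounds, tw(G) = 3.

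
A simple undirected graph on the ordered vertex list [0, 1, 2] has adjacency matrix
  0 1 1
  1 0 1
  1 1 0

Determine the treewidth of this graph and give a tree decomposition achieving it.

Treewidth 2.
One optimal decomposition is:
Bags: B1 = {0, 1, 2}
Tree: (single bag)

With just one bag of size 3, the width is 3 − 1 = 2, so tw(G) ≤ 2. Conversely, {0, 1, 2} is a clique of size 3, and the vertices of any clique must share a bag in every tree decomposition; so some bag has ≥ 3 vertices and tw(G) ≥ 2. Combining the bounds, tw(G) = 2.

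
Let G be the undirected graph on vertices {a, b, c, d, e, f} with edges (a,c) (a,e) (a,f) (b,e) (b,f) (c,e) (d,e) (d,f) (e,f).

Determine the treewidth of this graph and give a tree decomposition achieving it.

Every bag has size at most 3, so the width is 3 − 1 = 2 and tw(G) ≤ 2. On the other hand G contains the 3-clique {a, c, e}. A clique must lie in a single bag of any decomposition, so no decomposition can have width below 2. The upper and lower bounds meet at 2, so that is the treewidth.

Treewidth 2.
One optimal decomposition is:
Bags: B1 = {d, e, f}  B2 = {a, e, f}  B3 = {b, e, f}  B4 = {a, c, e}
Tree: B1–B2, B1–B3, B2–B4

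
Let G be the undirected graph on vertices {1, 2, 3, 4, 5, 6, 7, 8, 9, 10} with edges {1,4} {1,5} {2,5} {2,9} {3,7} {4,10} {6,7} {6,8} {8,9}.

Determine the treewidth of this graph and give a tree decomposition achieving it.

The largest bag has 2 vertices, giving width 1; this decomposition certifies tw(G) ≤ 1. Since G has at least one edge (e.g. 3–7), it is not an edgeless graph, so tw(G) ≥ 1. Hence tw(G) = 1 exactly.

Treewidth 1.
One optimal decomposition is:
Bags: B1 = {3, 7}  B2 = {6, 7}  B3 = {6, 8}  B4 = {8, 9}  B5 = {2, 9}  B6 = {2, 5}  B7 = {1, 5}  B8 = {1, 4}  B9 = {4, 10}
Tree: B1–B2, B2–B3, B3–B4, B4–B5, B5–B6, B6–B7, B7–B8, B8–B9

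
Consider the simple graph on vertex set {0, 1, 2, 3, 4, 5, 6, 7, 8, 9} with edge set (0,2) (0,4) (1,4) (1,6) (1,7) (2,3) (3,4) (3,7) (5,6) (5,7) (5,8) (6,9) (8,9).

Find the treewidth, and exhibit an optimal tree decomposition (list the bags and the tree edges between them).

Every bag has size at most 3, so the width is 3 − 1 = 2 and tw(G) ≤ 2. The edges 2–0–4–3–2 form a cycle, so G is not a tree and its treewidth is at least 2. Hence tw(G) = 2 exactly.

Treewidth 2.
One such decomposition:
Bags: B1 = {0, 2, 3}  B2 = {0, 3, 4}  B3 = {3, 4, 7}  B4 = {1, 4, 7}  B5 = {1, 5, 7}  B6 = {1, 5, 6}  B7 = {5, 6, 8}  B8 = {6, 8, 9}
Tree: B1–B2, B2–B3, B3–B4, B4–B5, B5–B6, B6–B7, B7–B8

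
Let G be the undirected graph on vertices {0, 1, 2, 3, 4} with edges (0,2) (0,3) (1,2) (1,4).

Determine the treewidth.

1

A width-1 tree decomposition is:
Bags: B1 = {0, 3}  B2 = {0, 2}  B3 = {1, 2}  B4 = {1, 4}
Tree: B1–B2, B2–B3, B3–B4
Every bag has size at most 2, so the width is 2 − 1 = 1 and tw(G) ≤ 1. G has an edge, so its treewidth is at least 1. Combining the bounds, tw(G) = 1.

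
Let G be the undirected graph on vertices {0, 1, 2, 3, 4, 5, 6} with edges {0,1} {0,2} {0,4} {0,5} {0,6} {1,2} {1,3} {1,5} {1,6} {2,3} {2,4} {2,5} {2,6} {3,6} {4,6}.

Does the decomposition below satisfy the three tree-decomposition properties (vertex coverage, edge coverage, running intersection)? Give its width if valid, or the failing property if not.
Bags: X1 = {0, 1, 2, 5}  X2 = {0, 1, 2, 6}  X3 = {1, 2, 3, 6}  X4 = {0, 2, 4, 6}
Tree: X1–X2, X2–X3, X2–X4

Checking the three conditions: (i) the bags cover all of {0, 1, 2, 3, 4, 5, 6}; (ii) for each edge, some bag contains both endpoints; (iii) the bags containing any fixed vertex form a subtree. All hold, so the decomposition is valid with width 4 − 1 = 3.

Yes; width 3.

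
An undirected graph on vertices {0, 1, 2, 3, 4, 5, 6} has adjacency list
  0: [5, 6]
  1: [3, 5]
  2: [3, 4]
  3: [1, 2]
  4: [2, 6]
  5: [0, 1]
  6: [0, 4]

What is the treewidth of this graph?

2

A width-2 tree decomposition is:
Bags: B1 = {2, 3, 4}  B2 = {1, 3, 4}  B3 = {1, 4, 5}  B4 = {0, 4, 5}  B5 = {0, 4, 6}
Tree: B1–B2, B2–B3, B3–B4, B4–B5
Each bag holds 3 vertices, so the decomposition has width 2, which upper-bounds the treewidth. The edges 4–2–3–1–5–0–6–4 form a cycle, so G is not a tree and its treewidth is at least 2. Hence tw(G) = 2 exactly.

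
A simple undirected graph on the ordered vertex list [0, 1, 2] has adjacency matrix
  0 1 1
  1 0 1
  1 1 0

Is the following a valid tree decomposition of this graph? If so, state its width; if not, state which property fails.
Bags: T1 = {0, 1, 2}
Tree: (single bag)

Yes; width 2.

Every vertex of G appears in some bag (union = {0, 1, 2}); every edge is covered by a bag; and for each vertex v the set of bags containing v is connected in the bag tree. The decomposition is therefore valid. The largest bag has 3 vertices, so the width is 2.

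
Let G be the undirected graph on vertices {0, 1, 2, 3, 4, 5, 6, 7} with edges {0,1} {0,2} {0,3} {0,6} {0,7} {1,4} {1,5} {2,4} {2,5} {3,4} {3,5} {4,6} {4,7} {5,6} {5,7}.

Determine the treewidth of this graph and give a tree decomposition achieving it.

Each bag holds 4 vertices, so the decomposition has width 3, which upper-bounds the treewidth. For the lower bound: the 4 vertex sets {5,7}, {2,4}, {0}, {1} are disjoint, each induces a connected subgraph, and every pair is joined by at least one edge of G. Contracting each set to a single vertex therefore yields K_{4} as a minor, and since treewidth is minor-monotone, tw(G) ≥ tw(K_{4}) = 3. Combining the bounds, tw(G) = 3.

Treewidth 3.
One optimal decomposition is:
Bags: B1 = {0, 4, 5, 7}  B2 = {0, 2, 4, 5}  B3 = {0, 1, 4, 5}  B4 = {0, 4, 5, 6}  B5 = {0, 3, 4, 5}
Tree: B1–B2, B2–B3, B3–B4, B4–B5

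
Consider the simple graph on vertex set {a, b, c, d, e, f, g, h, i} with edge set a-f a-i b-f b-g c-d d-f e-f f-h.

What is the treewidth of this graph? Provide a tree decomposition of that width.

Treewidth 1.
One such decomposition:
Bags: B1 = {d, f}  B2 = {e, f}  B3 = {f, h}  B4 = {a, f}  B5 = {a, i}  B6 = {b, f}  B7 = {c, d}  B8 = {b, g}
Tree: B1–B2, B1–B3, B1–B4, B4–B5, B1–B6, B1–B7, B6–B8

Each bag holds 2 vertices, so the decomposition has width 1, which upper-bounds the treewidth. Since G has at least one edge (e.g. f–d), it is not an edgeless graph, so tw(G) ≥ 1. Hence tw(G) = 1 exactly.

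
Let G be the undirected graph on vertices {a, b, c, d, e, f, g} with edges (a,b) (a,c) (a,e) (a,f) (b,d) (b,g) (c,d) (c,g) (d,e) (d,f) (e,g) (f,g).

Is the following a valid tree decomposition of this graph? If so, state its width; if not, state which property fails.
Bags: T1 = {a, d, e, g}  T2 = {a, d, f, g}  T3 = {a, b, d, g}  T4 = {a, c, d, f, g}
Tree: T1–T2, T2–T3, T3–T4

A tree decomposition must satisfy three properties: every vertex lies in some bag; for every edge, both endpoints lie together in some bag; and for every vertex, the bags containing it form a connected subtree. Here bags containing vertex f are not connected in the tree, so the decomposition is invalid.

No — bags containing vertex f are not connected in the tree.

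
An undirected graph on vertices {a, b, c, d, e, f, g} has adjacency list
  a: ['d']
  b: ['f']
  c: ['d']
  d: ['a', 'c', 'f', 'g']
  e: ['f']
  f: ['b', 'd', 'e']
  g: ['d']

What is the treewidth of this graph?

A width-1 tree decomposition is:
Bags: B1 = {d, f}  B2 = {d, g}  B3 = {e, f}  B4 = {c, d}  B5 = {a, d}  B6 = {b, f}
Tree: B1–B2, B1–B3, B1–B4, B4–B5, B3–B6
Every bag has size at most 2, so the width is 2 − 1 = 1 and tw(G) ≤ 1. Any graph with an edge has treewidth ≥ 1, and G has the edge f–d. Combining the bounds, tw(G) = 1.

1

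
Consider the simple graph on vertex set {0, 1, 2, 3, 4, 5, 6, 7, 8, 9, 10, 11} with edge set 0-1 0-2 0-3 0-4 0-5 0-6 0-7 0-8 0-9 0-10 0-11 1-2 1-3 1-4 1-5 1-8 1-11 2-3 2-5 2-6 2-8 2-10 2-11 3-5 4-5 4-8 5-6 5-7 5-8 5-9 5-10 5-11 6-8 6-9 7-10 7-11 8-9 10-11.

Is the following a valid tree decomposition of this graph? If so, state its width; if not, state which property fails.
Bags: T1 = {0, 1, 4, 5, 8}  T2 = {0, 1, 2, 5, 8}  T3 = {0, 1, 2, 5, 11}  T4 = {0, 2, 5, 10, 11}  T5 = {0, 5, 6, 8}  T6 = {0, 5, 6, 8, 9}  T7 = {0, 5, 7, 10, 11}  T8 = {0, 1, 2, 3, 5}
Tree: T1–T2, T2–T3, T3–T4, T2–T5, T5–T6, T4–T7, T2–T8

No — edge (2,6) lies in no bag.

A tree decomposition must satisfy three properties: every vertex lies in some bag; for every edge, both endpoints lie together in some bag; and for every vertex, the bags containing it form a connected subtree. Here edge (2,6) lies in no bag, so the decomposition is invalid.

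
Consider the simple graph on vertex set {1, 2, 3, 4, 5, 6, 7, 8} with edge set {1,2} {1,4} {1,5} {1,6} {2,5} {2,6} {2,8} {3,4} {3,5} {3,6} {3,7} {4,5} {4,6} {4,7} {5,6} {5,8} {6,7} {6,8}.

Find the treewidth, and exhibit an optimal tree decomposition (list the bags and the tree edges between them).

The largest bag has 4 vertices, giving width 3; this decomposition certifies tw(G) ≤ 3. On the other hand G contains the 4-clique {2, 5, 6, 8}. A clique must lie in a single bag of any decomposition, so no decomposition can have width below 3. Combining the bounds, tw(G) = 3.

Treewidth 3.
One optimal decomposition is:
Bags: B1 = {3, 4, 5, 6}  B2 = {1, 4, 5, 6}  B3 = {1, 2, 5, 6}  B4 = {2, 5, 6, 8}  B5 = {3, 4, 6, 7}
Tree: B1–B2, B2–B3, B3–B4, B1–B5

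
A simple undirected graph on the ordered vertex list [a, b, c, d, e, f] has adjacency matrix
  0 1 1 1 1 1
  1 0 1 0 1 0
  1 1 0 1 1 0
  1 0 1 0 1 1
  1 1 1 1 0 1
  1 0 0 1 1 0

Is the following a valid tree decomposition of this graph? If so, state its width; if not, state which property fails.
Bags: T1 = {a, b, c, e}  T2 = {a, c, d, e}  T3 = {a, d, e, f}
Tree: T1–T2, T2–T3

Vertex coverage: the bags together contain {a, b, c, d, e, f}, the full vertex set. Edge coverage: each edge of G has both endpoints in at least one bag. Running intersection: for every vertex, the bags containing it form a connected subtree. All three properties hold, so this is a valid tree decomposition of width max|bag| − 1 = 3, and hence tw(G) ≤ 3.

Yes; width 3.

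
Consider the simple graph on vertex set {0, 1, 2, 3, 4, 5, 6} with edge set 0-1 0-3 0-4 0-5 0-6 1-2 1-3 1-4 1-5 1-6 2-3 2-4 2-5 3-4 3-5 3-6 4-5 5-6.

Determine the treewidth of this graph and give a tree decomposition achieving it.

Each bag holds 5 vertices, so the decomposition has width 4, which upper-bounds the treewidth. For the lower bound, the 5 vertices {0, 1, 3, 4, 5} are pairwise adjacent, and any tree decomposition puts a clique entirely inside one bag — forcing width ≥ 4. Combining the bounds, tw(G) = 4.

Treewidth 4.
One such decomposition:
Bags: B1 = {0, 1, 3, 4, 5}  B2 = {1, 2, 3, 4, 5}  B3 = {0, 1, 3, 5, 6}
Tree: B1–B2, B1–B3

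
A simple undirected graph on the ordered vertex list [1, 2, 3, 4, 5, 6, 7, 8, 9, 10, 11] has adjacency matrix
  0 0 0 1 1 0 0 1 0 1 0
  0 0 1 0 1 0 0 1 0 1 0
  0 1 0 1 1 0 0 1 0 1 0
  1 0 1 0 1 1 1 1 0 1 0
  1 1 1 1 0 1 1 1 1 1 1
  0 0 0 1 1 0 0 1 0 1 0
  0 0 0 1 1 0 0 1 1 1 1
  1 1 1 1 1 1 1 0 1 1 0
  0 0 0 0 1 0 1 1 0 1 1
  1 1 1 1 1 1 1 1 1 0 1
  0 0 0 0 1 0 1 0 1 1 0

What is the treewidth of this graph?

4

A width-4 tree decomposition is:
Bags: B1 = {5, 7, 8, 9, 10}  B2 = {4, 5, 7, 8, 10}  B3 = {1, 4, 5, 8, 10}  B4 = {3, 4, 5, 8, 10}  B5 = {4, 5, 6, 8, 10}  B6 = {5, 7, 9, 10, 11}  B7 = {2, 3, 5, 8, 10}
Tree: B1–B2, B2–B3, B3–B4, B3–B5, B1–B6, B4–B7
Each bag holds 5 vertices, so the decomposition has width 4, which upper-bounds the treewidth. Conversely, {5, 7, 8, 9, 10} is a clique of size 5, and the vertices of any clique must share a bag in every tree decomposition; so some bag has ≥ 5 vertices and tw(G) ≥ 4. Combining the bounds, tw(G) = 4.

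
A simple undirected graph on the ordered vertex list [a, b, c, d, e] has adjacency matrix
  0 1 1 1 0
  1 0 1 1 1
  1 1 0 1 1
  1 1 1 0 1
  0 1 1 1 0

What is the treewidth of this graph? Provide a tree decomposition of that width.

Treewidth 3.
Bags: B1 = {a, b, c, d}  B2 = {b, c, d, e}
Tree: B1–B2

Each bag holds 4 vertices, so the decomposition has width 3, which upper-bounds the treewidth. Conversely, {b, c, d, e} is a clique of size 4, and the vertices of any clique must share a bag in every tree decomposition; so some bag has ≥ 4 vertices and tw(G) ≥ 3. Hence tw(G) = 3 exactly.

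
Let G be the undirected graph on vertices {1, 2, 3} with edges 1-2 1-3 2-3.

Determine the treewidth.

2

A width-2 tree decomposition is:
Bags: B1 = {1, 2, 3}
Tree: (single bag)
A single bag containing all 3 vertices is trivially a valid decomposition of width 2. On the other hand G contains the 3-clique {1, 2, 3}. A clique must lie in a single bag of any decomposition, so no decomposition can have width below 2. The upper and lower bounds meet at 2, so that is the treewidth.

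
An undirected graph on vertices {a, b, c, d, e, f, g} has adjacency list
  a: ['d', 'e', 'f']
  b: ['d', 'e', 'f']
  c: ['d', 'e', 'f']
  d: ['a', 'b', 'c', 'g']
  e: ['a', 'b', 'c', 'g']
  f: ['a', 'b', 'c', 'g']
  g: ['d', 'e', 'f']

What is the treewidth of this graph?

3

A width-3 tree decomposition is:
Bags: B1 = {b, d, e, f}  B2 = {d, e, f, g}  B3 = {a, d, e, f}  B4 = {c, d, e, f}
Tree: B1–B2, B2–B3, B3–B4
Each bag holds 4 vertices, so the decomposition has width 3, which upper-bounds the treewidth. For the lower bound: the 4 vertex sets {b,f}, {e,g}, {d}, {a} are disjoint, each induces a connected subgraph, and every pair is joined by at least one edge of G. Contracting each set to a single vertex therefore yields K_{4} as a minor, and since treewidth is minor-monotone, tw(G) ≥ tw(K_{4}) = 3. Combining the bounds, tw(G) = 3.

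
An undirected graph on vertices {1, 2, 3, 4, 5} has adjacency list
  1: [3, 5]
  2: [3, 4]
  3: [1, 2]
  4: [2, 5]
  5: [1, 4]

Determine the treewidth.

A width-2 tree decomposition is:
Bags: B1 = {2, 4, 5}  B2 = {1, 2, 5}  B3 = {1, 2, 3}
Tree: B1–B2, B2–B3
Each bag holds 3 vertices, so the decomposition has width 2, which upper-bounds the treewidth. Since 2–4–5–1–3–2 is a cycle in G, G is not acyclic. Forests are exactly the graphs of treewidth ≤ 1, so tw(G) ≥ 2. The upper and lower bounds meet at 2, so that is the treewidth.

2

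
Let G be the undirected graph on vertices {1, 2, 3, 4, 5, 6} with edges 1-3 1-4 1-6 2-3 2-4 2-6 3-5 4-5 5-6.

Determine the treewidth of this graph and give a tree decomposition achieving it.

Every bag has size at most 4, so the width is 4 − 1 = 3 and tw(G) ≤ 3. For the lower bound: the 4 vertex sets {2,6}, {1,3}, {5}, {4} are disjoint, each induces a connected subgraph, and every pair is joined by at least one edge of G. Contracting each set to a single vertex therefore yields K_{4} as a minor, and since treewidth is minor-monotone, tw(G) ≥ tw(K_{4}) = 3. Hence tw(G) = 3 exactly.

Treewidth 3.
Bags: B1 = {1, 2, 5, 6}  B2 = {1, 2, 3, 5}  B3 = {1, 2, 4, 5}
Tree: B1–B2, B2–B3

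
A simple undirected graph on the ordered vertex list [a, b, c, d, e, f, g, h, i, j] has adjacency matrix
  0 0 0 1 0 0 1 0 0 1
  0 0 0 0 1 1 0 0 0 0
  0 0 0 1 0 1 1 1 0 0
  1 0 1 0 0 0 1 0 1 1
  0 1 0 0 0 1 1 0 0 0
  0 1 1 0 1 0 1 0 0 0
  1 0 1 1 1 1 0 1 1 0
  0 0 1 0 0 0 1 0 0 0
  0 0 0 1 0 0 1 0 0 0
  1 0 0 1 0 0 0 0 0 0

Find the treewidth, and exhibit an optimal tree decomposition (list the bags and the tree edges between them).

Treewidth 2.
One optimal decomposition is:
Bags: B1 = {d, g, i}  B2 = {c, d, g}  B3 = {c, f, g}  B4 = {e, f, g}  B5 = {b, e, f}  B6 = {a, d, g}  B7 = {a, d, j}  B8 = {c, g, h}
Tree: B1–B2, B2–B3, B3–B4, B4–B5, B1–B6, B6–B7, B2–B8

Each bag holds 3 vertices, so the decomposition has width 2, which upper-bounds the treewidth. Conversely, {c, d, g} is a clique of size 3, and the vertices of any clique must share a bag in every tree decomposition; so some bag has ≥ 3 vertices and tw(G) ≥ 2. Combining the bounds, tw(G) = 2.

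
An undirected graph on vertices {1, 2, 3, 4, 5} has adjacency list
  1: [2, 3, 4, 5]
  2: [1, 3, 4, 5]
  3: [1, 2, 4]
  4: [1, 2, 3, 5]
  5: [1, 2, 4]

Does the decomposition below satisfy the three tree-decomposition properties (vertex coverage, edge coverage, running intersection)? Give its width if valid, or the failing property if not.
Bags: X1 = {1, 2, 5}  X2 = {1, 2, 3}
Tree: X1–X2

A tree decomposition must satisfy three properties: every vertex lies in some bag; for every edge, both endpoints lie together in some bag; and for every vertex, the bags containing it form a connected subtree. Here vertex 4 appears in no bag, so the decomposition is invalid.

No — vertex 4 appears in no bag.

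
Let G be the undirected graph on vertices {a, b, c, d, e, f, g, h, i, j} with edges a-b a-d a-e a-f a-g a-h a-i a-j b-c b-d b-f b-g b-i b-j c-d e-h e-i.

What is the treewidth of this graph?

2

A width-2 tree decomposition is:
Bags: B1 = {a, e, i}  B2 = {a, b, i}  B3 = {a, b, g}  B4 = {a, b, d}  B5 = {a, e, h}  B6 = {a, b, j}  B7 = {a, b, f}  B8 = {b, c, d}
Tree: B1–B2, B2–B3, B2–B4, B1–B5, B3–B6, B4–B7, B4–B8
Every bag has size at most 3, so the width is 3 − 1 = 2 and tw(G) ≤ 2. On the other hand G contains the 3-clique {b, c, d}. A clique must lie in a single bag of any decomposition, so no decomposition can have width below 2. Hence tw(G) = 2 exactly.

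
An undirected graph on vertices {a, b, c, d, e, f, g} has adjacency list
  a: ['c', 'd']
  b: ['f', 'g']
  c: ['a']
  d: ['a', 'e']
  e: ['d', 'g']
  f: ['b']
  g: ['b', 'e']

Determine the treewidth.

1

A width-1 tree decomposition is:
Bags: B1 = {b, f}  B2 = {b, g}  B3 = {e, g}  B4 = {d, e}  B5 = {a, d}  B6 = {a, c}
Tree: B1–B2, B2–B3, B3–B4, B4–B5, B5–B6
The largest bag has 2 vertices, giving width 1; this decomposition certifies tw(G) ≤ 1. G has an edge, so its treewidth is at least 1. Combining the bounds, tw(G) = 1.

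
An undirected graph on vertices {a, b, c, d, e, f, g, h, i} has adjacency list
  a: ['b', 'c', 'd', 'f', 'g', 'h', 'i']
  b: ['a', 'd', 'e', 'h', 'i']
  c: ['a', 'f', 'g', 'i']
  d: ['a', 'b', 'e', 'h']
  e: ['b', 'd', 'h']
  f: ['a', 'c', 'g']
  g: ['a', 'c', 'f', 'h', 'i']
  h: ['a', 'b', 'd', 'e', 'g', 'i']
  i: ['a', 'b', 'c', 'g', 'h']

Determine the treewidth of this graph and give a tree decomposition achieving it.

Treewidth 3.
One such decomposition:
Bags: B1 = {a, b, h, i}  B2 = {a, b, d, h}  B3 = {a, g, h, i}  B4 = {b, d, e, h}  B5 = {a, c, g, i}  B6 = {a, c, f, g}
Tree: B1–B2, B1–B3, B2–B4, B3–B5, B5–B6

Every bag has size at most 4, so the width is 4 − 1 = 3 and tw(G) ≤ 3. Conversely, {b, d, e, h} is a clique of size 4, and the vertices of any clique must share a bag in every tree decomposition; so some bag has ≥ 4 vertices and tw(G) ≥ 3. Combining the bounds, tw(G) = 3.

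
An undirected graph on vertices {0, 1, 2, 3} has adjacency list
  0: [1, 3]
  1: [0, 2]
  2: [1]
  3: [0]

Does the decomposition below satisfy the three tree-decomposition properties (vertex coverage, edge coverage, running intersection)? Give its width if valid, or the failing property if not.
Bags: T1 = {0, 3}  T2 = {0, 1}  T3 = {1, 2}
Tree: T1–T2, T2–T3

Every vertex of G appears in some bag (union = {0, 1, 2, 3}); every edge is covered by a bag; and for each vertex v the set of bags containing v is connected in the bag tree. The decomposition is therefore valid. The largest bag has 2 vertices, so the width is 1.

Yes; width 1.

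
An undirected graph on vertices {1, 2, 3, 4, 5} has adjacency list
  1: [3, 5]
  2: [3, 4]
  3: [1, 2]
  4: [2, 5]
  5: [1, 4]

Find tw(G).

2

A width-2 tree decomposition is:
Bags: B1 = {1, 3, 5}  B2 = {2, 3, 5}  B3 = {2, 4, 5}
Tree: B1–B2, B2–B3
The largest bag has 3 vertices, giving width 2; this decomposition certifies tw(G) ≤ 2. The edges 5–1–3–2–4–5 form a cycle, so G is not a tree and its treewidth is at least 2. Combining the bounds, tw(G) = 2.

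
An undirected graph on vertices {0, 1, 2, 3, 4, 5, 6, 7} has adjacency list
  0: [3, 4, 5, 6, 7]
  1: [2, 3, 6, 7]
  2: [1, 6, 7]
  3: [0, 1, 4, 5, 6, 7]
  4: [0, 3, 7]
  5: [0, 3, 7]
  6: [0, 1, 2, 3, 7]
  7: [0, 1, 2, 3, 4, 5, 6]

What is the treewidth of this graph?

A width-3 tree decomposition is:
Bags: B1 = {0, 3, 4, 7}  B2 = {0, 3, 6, 7}  B3 = {0, 3, 5, 7}  B4 = {1, 3, 6, 7}  B5 = {1, 2, 6, 7}
Tree: B1–B2, B1–B3, B2–B4, B4–B5
Every bag has size at most 4, so the width is 4 − 1 = 3 and tw(G) ≤ 3. Conversely, {1, 2, 6, 7} is a clique of size 4, and the vertices of any clique must share a bag in every tree decomposition; so some bag has ≥ 4 vertices and tw(G) ≥ 3. The upper and lower bounds meet at 3, so that is the treewidth.

3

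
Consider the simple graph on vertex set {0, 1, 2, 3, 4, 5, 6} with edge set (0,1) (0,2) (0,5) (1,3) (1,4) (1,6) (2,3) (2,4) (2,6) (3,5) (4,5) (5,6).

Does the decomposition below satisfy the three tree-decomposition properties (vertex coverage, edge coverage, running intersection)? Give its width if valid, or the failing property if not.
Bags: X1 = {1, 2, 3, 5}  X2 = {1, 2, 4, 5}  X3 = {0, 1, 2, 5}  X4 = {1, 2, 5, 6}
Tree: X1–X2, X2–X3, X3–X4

Checking the three conditions: (i) the bags cover all of {0, 1, 2, 3, 4, 5, 6}; (ii) for each edge, some bag contains both endpoints; (iii) the bags containing any fixed vertex form a subtree. All hold, so the decomposition is valid with width 4 − 1 = 3.

Yes; width 3.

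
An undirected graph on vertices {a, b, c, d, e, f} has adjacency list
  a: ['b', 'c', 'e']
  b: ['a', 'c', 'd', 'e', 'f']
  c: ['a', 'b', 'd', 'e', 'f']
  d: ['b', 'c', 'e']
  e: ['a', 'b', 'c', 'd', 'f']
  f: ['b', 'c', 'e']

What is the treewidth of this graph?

A width-3 tree decomposition is:
Bags: B1 = {b, c, d, e}  B2 = {a, b, c, e}  B3 = {b, c, e, f}
Tree: B1–B2, B1–B3
Every bag has size at most 4, so the width is 4 − 1 = 3 and tw(G) ≤ 3. Conversely, {b, c, d, e} is a clique of size 4, and the vertices of any clique must share a bag in every tree decomposition; so some bag has ≥ 4 vertices and tw(G) ≥ 3. Hence tw(G) = 3 exactly.

3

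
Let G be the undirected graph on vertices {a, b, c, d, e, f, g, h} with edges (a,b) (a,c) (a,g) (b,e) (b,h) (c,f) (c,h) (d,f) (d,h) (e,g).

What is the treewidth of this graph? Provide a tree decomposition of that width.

The largest bag has 3 vertices, giving width 2; this decomposition certifies tw(G) ≤ 2. For the lower bound, G contains the cycle e–g–a–b–e, so G is not a forest; only forests have treewidth ≤ 1, hence tw(G) ≥ 2. The upper and lower bounds meet at 2, so that is the treewidth.

Treewidth 2.
Bags: B1 = {b, e, g}  B2 = {a, b, g}  B3 = {a, b, h}  B4 = {a, c, h}  B5 = {c, d, h}  B6 = {c, d, f}
Tree: B1–B2, B2–B3, B3–B4, B4–B5, B5–B6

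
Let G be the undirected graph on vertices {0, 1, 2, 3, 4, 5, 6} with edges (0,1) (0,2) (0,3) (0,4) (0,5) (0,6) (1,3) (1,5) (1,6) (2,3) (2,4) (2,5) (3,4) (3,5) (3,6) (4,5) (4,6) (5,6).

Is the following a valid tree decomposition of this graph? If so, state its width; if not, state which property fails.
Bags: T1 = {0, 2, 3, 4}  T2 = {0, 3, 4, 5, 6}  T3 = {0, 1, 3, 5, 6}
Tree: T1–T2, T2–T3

No — edge (5,2) lies in no bag.

A tree decomposition must satisfy three properties: every vertex lies in some bag; for every edge, both endpoints lie together in some bag; and for every vertex, the bags containing it form a connected subtree. Here edge (5,2) lies in no bag, so the decomposition is invalid.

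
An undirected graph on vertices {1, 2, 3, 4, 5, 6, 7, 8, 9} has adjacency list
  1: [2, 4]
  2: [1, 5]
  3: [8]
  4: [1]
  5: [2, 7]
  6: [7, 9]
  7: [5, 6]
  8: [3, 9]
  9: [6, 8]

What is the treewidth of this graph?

1

A width-1 tree decomposition is:
Bags: B1 = {3, 8}  B2 = {8, 9}  B3 = {6, 9}  B4 = {6, 7}  B5 = {5, 7}  B6 = {2, 5}  B7 = {1, 2}  B8 = {1, 4}
Tree: B1–B2, B2–B3, B3–B4, B4–B5, B5–B6, B6–B7, B7–B8
Every bag has size at most 2, so the width is 2 − 1 = 1 and tw(G) ≤ 1. Since G has at least one edge (e.g. 3–8), it is not an edgeless graph, so tw(G) ≥ 1. Therefore the treewidth is 1.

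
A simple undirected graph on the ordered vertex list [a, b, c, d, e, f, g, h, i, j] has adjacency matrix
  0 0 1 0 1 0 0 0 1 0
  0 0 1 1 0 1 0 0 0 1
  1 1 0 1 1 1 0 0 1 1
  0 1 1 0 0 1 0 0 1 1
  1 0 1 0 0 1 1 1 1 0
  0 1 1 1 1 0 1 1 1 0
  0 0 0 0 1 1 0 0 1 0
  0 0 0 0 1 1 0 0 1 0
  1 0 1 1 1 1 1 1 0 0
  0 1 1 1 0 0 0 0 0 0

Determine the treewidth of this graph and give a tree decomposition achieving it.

Every bag has size at most 4, so the width is 4 − 1 = 3 and tw(G) ≤ 3. Conversely, {a, c, e, i} is a clique of size 4, and the vertices of any clique must share a bag in every tree decomposition; so some bag has ≥ 4 vertices and tw(G) ≥ 3. Hence tw(G) = 3 exactly.

Treewidth 3.
Bags: B1 = {e, f, h, i}  B2 = {c, e, f, i}  B3 = {c, d, f, i}  B4 = {e, f, g, i}  B5 = {b, c, d, f}  B6 = {a, c, e, i}  B7 = {b, c, d, j}
Tree: B1–B2, B2–B3, B2–B4, B3–B5, B2–B6, B5–B7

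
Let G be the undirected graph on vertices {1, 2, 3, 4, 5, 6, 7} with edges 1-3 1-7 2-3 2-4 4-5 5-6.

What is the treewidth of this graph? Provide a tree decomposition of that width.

Treewidth 1.
Bags: B1 = {1, 7}  B2 = {1, 3}  B3 = {2, 3}  B4 = {2, 4}  B5 = {4, 5}  B6 = {5, 6}
Tree: B1–B2, B2–B3, B3–B4, B4–B5, B5–B6

Each bag holds 2 vertices, so the decomposition has width 1, which upper-bounds the treewidth. G has an edge, so its treewidth is at least 1. Combining the bounds, tw(G) = 1.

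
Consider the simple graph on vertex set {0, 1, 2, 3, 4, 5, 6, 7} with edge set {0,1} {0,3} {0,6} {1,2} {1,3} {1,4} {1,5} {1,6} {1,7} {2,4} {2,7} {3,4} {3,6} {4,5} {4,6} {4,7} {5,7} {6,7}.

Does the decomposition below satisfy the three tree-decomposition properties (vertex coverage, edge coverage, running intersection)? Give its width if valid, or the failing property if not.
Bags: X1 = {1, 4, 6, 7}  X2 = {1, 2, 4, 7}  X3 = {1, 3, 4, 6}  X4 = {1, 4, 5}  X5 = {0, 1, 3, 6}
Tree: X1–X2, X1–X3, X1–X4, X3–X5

A tree decomposition must satisfy three properties: every vertex lies in some bag; for every edge, both endpoints lie together in some bag; and for every vertex, the bags containing it form a connected subtree. Here edge (7,5) lies in no bag, so the decomposition is invalid.

No — edge (7,5) lies in no bag.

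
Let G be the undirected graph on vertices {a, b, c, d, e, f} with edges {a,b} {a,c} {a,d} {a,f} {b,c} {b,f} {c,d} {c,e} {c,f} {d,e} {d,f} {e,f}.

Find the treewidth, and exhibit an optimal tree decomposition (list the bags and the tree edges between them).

Treewidth 3.
One optimal decomposition is:
Bags: B1 = {c, d, e, f}  B2 = {a, c, d, f}  B3 = {a, b, c, f}
Tree: B1–B2, B2–B3

Each bag holds 4 vertices, so the decomposition has width 3, which upper-bounds the treewidth. Conversely, {c, d, e, f} is a clique of size 4, and the vertices of any clique must share a bag in every tree decomposition; so some bag has ≥ 4 vertices and tw(G) ≥ 3. Therefore the treewidth is 3.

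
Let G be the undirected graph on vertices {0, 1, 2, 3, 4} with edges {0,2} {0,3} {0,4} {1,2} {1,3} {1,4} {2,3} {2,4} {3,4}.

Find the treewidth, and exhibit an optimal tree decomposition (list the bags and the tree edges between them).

Treewidth 3.
One optimal decomposition is:
Bags: B1 = {0, 2, 3, 4}  B2 = {1, 2, 3, 4}
Tree: B1–B2

Each bag holds 4 vertices, so the decomposition has width 3, which upper-bounds the treewidth. For the lower bound, the 4 vertices {0, 2, 3, 4} are pairwise adjacent, and any tree decomposition puts a clique entirely inside one bag — forcing width ≥ 3. The upper and lower bounds meet at 3, so that is the treewidth.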